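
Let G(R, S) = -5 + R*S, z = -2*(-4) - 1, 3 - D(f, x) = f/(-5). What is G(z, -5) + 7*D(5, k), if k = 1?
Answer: -12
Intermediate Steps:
D(f, x) = 3 + f/5 (D(f, x) = 3 - f/(-5) = 3 - f*(-1)/5 = 3 - (-1)*f/5 = 3 + f/5)
z = 7 (z = 8 - 1 = 7)
G(z, -5) + 7*D(5, k) = (-5 + 7*(-5)) + 7*(3 + (⅕)*5) = (-5 - 35) + 7*(3 + 1) = -40 + 7*4 = -40 + 28 = -12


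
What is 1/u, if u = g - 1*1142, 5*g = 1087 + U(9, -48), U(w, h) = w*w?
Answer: -5/4542 ≈ -0.0011008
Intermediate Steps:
U(w, h) = w**2
g = 1168/5 (g = (1087 + 9**2)/5 = (1087 + 81)/5 = (1/5)*1168 = 1168/5 ≈ 233.60)
u = -4542/5 (u = 1168/5 - 1*1142 = 1168/5 - 1142 = -4542/5 ≈ -908.40)
1/u = 1/(-4542/5) = -5/4542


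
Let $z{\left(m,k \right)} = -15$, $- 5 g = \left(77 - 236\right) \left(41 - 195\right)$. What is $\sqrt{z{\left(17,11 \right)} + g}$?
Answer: $\frac{3 i \sqrt{13645}}{5} \approx 70.087 i$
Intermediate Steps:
$g = - \frac{24486}{5}$ ($g = - \frac{\left(77 - 236\right) \left(41 - 195\right)}{5} = - \frac{\left(-159\right) \left(-154\right)}{5} = \left(- \frac{1}{5}\right) 24486 = - \frac{24486}{5} \approx -4897.2$)
$\sqrt{z{\left(17,11 \right)} + g} = \sqrt{-15 - \frac{24486}{5}} = \sqrt{- \frac{24561}{5}} = \frac{3 i \sqrt{13645}}{5}$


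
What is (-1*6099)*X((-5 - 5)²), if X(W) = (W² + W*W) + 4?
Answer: -122004396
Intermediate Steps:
X(W) = 4 + 2*W² (X(W) = (W² + W²) + 4 = 2*W² + 4 = 4 + 2*W²)
(-1*6099)*X((-5 - 5)²) = (-1*6099)*(4 + 2*((-5 - 5)²)²) = -6099*(4 + 2*((-10)²)²) = -6099*(4 + 2*100²) = -6099*(4 + 2*10000) = -6099*(4 + 20000) = -6099*20004 = -122004396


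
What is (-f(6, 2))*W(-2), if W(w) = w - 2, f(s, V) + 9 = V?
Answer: -28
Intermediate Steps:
f(s, V) = -9 + V
W(w) = -2 + w
(-f(6, 2))*W(-2) = (-(-9 + 2))*(-2 - 2) = -1*(-7)*(-4) = 7*(-4) = -28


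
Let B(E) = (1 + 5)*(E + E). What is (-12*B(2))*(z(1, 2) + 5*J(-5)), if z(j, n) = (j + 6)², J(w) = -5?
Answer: -6912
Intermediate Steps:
z(j, n) = (6 + j)²
B(E) = 12*E (B(E) = 6*(2*E) = 12*E)
(-12*B(2))*(z(1, 2) + 5*J(-5)) = (-144*2)*((6 + 1)² + 5*(-5)) = (-12*24)*(7² - 25) = -288*(49 - 25) = -288*24 = -6912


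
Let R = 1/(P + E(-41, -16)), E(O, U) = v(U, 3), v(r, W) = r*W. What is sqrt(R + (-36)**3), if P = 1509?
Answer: I*sqrt(99588210315)/1461 ≈ 216.0*I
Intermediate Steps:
v(r, W) = W*r
E(O, U) = 3*U
R = 1/1461 (R = 1/(1509 + 3*(-16)) = 1/(1509 - 48) = 1/1461 ≈ 0.00068446)
sqrt(R + (-36)**3) = sqrt(1/1461 + (-36)**3) = sqrt(1/1461 - 46656) = sqrt(-68164415/1461) = I*sqrt(99588210315)/1461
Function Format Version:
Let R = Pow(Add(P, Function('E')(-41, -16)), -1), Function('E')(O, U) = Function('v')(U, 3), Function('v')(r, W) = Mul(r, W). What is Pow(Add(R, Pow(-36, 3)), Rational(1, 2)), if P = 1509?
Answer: Mul(Rational(1, 1461), I, Pow(99588210315, Rational(1, 2))) ≈ Mul(216.00, I)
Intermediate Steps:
Function('v')(r, W) = Mul(W, r)
Function('E')(O, U) = Mul(3, U)
R = Rational(1, 1461) (R = Pow(Add(1509, Mul(3, -16)), -1) = Pow(Add(1509, -48), -1) = Pow(1461, -1) = Rational(1, 1461) ≈ 0.00068446)
Pow(Add(R, Pow(-36, 3)), Rational(1, 2)) = Pow(Add(Rational(1, 1461), Pow(-36, 3)), Rational(1, 2)) = Pow(Add(Rational(1, 1461), -46656), Rational(1, 2)) = Pow(Rational(-68164415, 1461), Rational(1, 2)) = Mul(Rational(1, 1461), I, Pow(99588210315, Rational(1, 2)))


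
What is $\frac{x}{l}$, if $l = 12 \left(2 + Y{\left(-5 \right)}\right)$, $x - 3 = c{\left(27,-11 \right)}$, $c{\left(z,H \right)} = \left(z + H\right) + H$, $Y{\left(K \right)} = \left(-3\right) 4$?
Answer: $- \frac{1}{15} \approx -0.066667$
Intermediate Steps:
$Y{\left(K \right)} = -12$
$c{\left(z,H \right)} = z + 2 H$ ($c{\left(z,H \right)} = \left(H + z\right) + H = z + 2 H$)
$x = 8$ ($x = 3 + \left(27 + 2 \left(-11\right)\right) = 3 + \left(27 - 22\right) = 3 + 5 = 8$)
$l = -120$ ($l = 12 \left(2 - 12\right) = 12 \left(-10\right) = -120$)
$\frac{x}{l} = \frac{8}{-120} = 8 \left(- \frac{1}{120}\right) = - \frac{1}{15}$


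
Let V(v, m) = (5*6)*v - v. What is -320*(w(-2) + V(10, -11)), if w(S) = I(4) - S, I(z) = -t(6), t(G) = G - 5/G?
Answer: -275360/3 ≈ -91787.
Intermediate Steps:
I(z) = -31/6 (I(z) = -(6 - 5/6) = -1*31/6 = -31/6)
w(S) = -31/6 - S
V(v, m) = 29*v (V(v, m) = 30*v - v = 29*v)
-320*(w(-2) + V(10, -11)) = -320*((-31/6 - 1*(-2)) + 29*10) = -320*((-31/6 + 2) + 290) = -320*(-19/6 + 290) = -320*1721/6 = -275360/3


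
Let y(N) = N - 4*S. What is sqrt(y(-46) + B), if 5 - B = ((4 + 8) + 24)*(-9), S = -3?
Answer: sqrt(295) ≈ 17.176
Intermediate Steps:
B = 329 (B = 5 - ((4 + 8) + 24)*(-9) = 5 - (12 + 24)*(-9) = 5 - 36*(-9) = 5 - 1*(-324) = 5 + 324 = 329)
y(N) = 12 + N (y(N) = N - 4*(-3) = N + 12 = 12 + N)
sqrt(y(-46) + B) = sqrt((12 - 46) + 329) = sqrt(-34 + 329) = sqrt(295)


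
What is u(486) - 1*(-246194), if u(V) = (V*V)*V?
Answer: 115037450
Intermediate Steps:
u(V) = V³ (u(V) = V²*V = V³)
u(486) - 1*(-246194) = 486³ - 1*(-246194) = 114791256 + 246194 = 115037450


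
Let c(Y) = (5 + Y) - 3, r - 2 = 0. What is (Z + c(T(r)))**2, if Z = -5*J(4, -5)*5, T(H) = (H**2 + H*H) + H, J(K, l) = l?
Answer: 18769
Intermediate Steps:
r = 2 (r = 2 + 0 = 2)
T(H) = H + 2*H**2 (T(H) = (H**2 + H**2) + H = 2*H**2 + H = H + 2*H**2)
c(Y) = 2 + Y
Z = 125 (Z = -5*(-5)*5 = 25*5 = 125)
(Z + c(T(r)))**2 = (125 + (2 + 2*(1 + 2*2)))**2 = (125 + (2 + 2*(1 + 4)))**2 = (125 + (2 + 2*5))**2 = (125 + (2 + 10))**2 = (125 + 12)**2 = 137**2 = 18769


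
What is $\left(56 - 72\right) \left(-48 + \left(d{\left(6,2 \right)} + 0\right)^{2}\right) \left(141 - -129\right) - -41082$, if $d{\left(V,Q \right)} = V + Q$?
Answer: $-28038$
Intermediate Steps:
$d{\left(V,Q \right)} = Q + V$
$\left(56 - 72\right) \left(-48 + \left(d{\left(6,2 \right)} + 0\right)^{2}\right) \left(141 - -129\right) - -41082 = \left(56 - 72\right) \left(-48 + \left(\left(2 + 6\right) + 0\right)^{2}\right) \left(141 - -129\right) - -41082 = - 16 \left(-48 + \left(8 + 0\right)^{2}\right) \left(141 + 129\right) + 41082 = - 16 \left(-48 + 8^{2}\right) 270 + 41082 = - 16 \left(-48 + 64\right) 270 + 41082 = \left(-16\right) 16 \cdot 270 + 41082 = \left(-256\right) 270 + 41082 = -69120 + 41082 = -28038$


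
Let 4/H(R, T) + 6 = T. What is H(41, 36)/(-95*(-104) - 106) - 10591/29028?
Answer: -258781409/709299180 ≈ -0.36484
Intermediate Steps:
H(R, T) = 4/(-6 + T)
H(41, 36)/(-95*(-104) - 106) - 10591/29028 = (4/(-6 + 36))/(-95*(-104) - 106) - 10591/29028 = (4/30)/(9880 - 106) - 10591*1/29028 = (4*(1/30))/9774 - 10591/29028 = (2/15)*(1/9774) - 10591/29028 = 1/73305 - 10591/29028 = -258781409/709299180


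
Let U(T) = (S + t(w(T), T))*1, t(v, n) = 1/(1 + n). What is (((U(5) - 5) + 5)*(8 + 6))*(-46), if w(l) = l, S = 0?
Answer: -322/3 ≈ -107.33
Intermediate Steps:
U(T) = 1/(1 + T) (U(T) = (0 + 1/(1 + T))*1 = 1/(1 + T))
(((U(5) - 5) + 5)*(8 + 6))*(-46) = (((1/(1 + 5) - 5) + 5)*(8 + 6))*(-46) = (((1/6 - 5) + 5)*14)*(-46) = (((⅙ - 5) + 5)*14)*(-46) = ((-29/6 + 5)*14)*(-46) = ((⅙)*14)*(-46) = (7/3)*(-46) = -322/3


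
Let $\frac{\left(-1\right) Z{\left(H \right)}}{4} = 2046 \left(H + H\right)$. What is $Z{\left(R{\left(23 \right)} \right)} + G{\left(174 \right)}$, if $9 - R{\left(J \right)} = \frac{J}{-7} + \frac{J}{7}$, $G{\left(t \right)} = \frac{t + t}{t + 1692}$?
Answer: $- \frac{45813974}{311} \approx -1.4731 \cdot 10^{5}$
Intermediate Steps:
$G{\left(t \right)} = \frac{2 t}{1692 + t}$
$R{\left(J \right)} = 9$ ($R{\left(J \right)} = 9 - \left(\frac{J}{-7} + \frac{J}{7}\right) = 9 - \left(J \left(- \frac{1}{7}\right) + J \frac{1}{7}\right) = 9 - \left(- \frac{J}{7} + \frac{J}{7}\right) = 9 - 0 = 9 + 0 = 9$)
$Z{\left(H \right)} = - 16368 H$ ($Z{\left(H \right)} = - 4 \cdot 2046 \left(H + H\right) = - 4 \cdot 2046 \cdot 2 H = - 4 \cdot 4092 H = - 16368 H$)
$Z{\left(R{\left(23 \right)} \right)} + G{\left(174 \right)} = \left(-16368\right) 9 + 2 \cdot 174 \frac{1}{1692 + 174} = -147312 + 2 \cdot 174 \cdot \frac{1}{1866} = -147312 + \frac{58}{311} = - \frac{45813974}{311}$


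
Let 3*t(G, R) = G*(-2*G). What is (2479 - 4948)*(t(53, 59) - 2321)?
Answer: 10354163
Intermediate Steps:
t(G, R) = -2*G²/3 (t(G, R) = (G*(-2*G))/3 = (-2*G²)/3 = -2*G²/3)
(2479 - 4948)*(t(53, 59) - 2321) = (2479 - 4948)*(-⅔*53² - 2321) = -2469*(-⅔*2809 - 2321) = -2469*(-5618/3 - 2321) = -2469*(-12581/3) = 10354163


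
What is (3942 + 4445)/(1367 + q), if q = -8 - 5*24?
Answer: 8387/1239 ≈ 6.7692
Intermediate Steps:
q = -128 (q = -8 - 120 = -128)
(3942 + 4445)/(1367 + q) = (3942 + 4445)/(1367 - 128) = 8387/1239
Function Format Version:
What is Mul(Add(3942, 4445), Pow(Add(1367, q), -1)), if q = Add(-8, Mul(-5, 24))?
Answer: Rational(8387, 1239) ≈ 6.7692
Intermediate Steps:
q = -128 (q = Add(-8, -120) = -128)
Mul(Add(3942, 4445), Pow(Add(1367, q), -1)) = Mul(Add(3942, 4445), Pow(Add(1367, -128), -1)) = Mul(8387, Pow(1239, -1)) = Mul(8387, Rational(1, 1239)) = Rational(8387, 1239)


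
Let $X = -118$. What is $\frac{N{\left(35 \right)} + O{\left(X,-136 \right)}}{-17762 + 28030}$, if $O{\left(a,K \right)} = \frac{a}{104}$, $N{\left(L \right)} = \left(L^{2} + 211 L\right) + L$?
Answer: $\frac{449481}{533936} \approx 0.84183$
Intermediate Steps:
$N{\left(L \right)} = L^{2} + 212 L$
$O{\left(a,K \right)} = \frac{a}{104}$ ($O{\left(a,K \right)} = a \frac{1}{104} = \frac{a}{104}$)
$\frac{N{\left(35 \right)} + O{\left(X,-136 \right)}}{-17762 + 28030} = \frac{35 \left(212 + 35\right) + \frac{1}{104} \left(-118\right)}{-17762 + 28030} = \frac{35 \cdot 247 - \frac{59}{52}}{10268} = \left(8645 - \frac{59}{52}\right) \frac{1}{10268} = \frac{449481}{52} \cdot \frac{1}{10268} = \frac{449481}{533936}$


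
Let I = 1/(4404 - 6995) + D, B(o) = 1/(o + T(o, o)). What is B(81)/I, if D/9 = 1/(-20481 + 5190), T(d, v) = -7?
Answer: -4402109/317460 ≈ -13.867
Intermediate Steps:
D = -1/1699 (D = 9/(-20481 + 5190) = 9/(-15291) = 9*(-1/15291) = -1/1699 ≈ -0.00058858)
B(o) = 1/(-7 + o) (B(o) = 1/(o - 7) = 1/(-7 + o))
I = -4290/4402109 (I = 1/(4404 - 6995) - 1/1699 = 1/(-2591) - 1/1699 = -1/2591 - 1/1699 = -4290/4402109 ≈ -0.00097453)
B(81)/I = 1/((-7 + 81)*(-4290/4402109)) = -4402109/4290/74 = (1/74)*(-4402109/4290) = -4402109/317460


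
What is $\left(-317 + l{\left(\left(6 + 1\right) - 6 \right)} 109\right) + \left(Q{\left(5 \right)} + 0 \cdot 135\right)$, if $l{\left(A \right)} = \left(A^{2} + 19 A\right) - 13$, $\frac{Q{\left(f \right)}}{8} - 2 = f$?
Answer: $502$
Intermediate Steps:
$Q{\left(f \right)} = 16 + 8 f$
$l{\left(A \right)} = -13 + A^{2} + 19 A$
$\left(-317 + l{\left(\left(6 + 1\right) - 6 \right)} 109\right) + \left(Q{\left(5 \right)} + 0 \cdot 135\right) = \left(-317 + \left(-13 + \left(\left(6 + 1\right) - 6\right)^{2} + 19 \left(\left(6 + 1\right) - 6\right)\right) 109\right) + \left(\left(16 + 8 \cdot 5\right) + 0 \cdot 135\right) = \left(-317 + \left(-13 + \left(7 - 6\right)^{2} + 19 \left(7 - 6\right)\right) 109\right) + \left(\left(16 + 40\right) + 0\right) = \left(-317 + \left(-13 + 1^{2} + 19 \cdot 1\right) 109\right) + \left(56 + 0\right) = \left(-317 + \left(-13 + 1 + 19\right) 109\right) + 56 = \left(-317 + 7 \cdot 109\right) + 56 = \left(-317 + 763\right) + 56 = 446 + 56 = 502$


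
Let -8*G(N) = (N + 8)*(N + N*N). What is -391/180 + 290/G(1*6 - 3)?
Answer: -39101/1980 ≈ -19.748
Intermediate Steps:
G(N) = -(8 + N)*(N + N²)/8 (G(N) = -(N + 8)*(N + N*N)/8 = -(8 + N)*(N + N²)/8)
-391/180 + 290/G(1*6 - 3) = -391/180 + 290/((-(1*6 - 3)*(8 + (1*6 - 3)² + 9*(1*6 - 3))/8)) = -391*1/180 + 290/((-(6 - 3)*(8 + (6 - 3)² + 9*(6 - 3))/8)) = -391/180 + 290/((-⅛*3*(8 + 3² + 9*3))) = -391/180 + 290/((-⅛*3*(8 + 9 + 27))) = -391/180 + 290/((-⅛*3*44)) = -391/180 + 290/(-33/2) = -391/180 + 290*(-2/33) = -391/180 - 580/33 = -39101/1980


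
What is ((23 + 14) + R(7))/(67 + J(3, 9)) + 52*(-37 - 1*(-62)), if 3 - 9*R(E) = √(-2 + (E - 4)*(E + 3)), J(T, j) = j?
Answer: 74128/57 - √7/342 ≈ 1300.5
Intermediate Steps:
R(E) = ⅓ - √(-2 + (-4 + E)*(3 + E))/9 (R(E) = ⅓ - √(-2 + (E - 4)*(E + 3))/9 = ⅓ - √(-2 + (-4 + E)*(3 + E))/9)
((23 + 14) + R(7))/(67 + J(3, 9)) + 52*(-37 - 1*(-62)) = ((23 + 14) + (⅓ - √(-14 + 7² - 1*7)/9))/(67 + 9) + 52*(-37 - 1*(-62)) = (37 + (⅓ - √(-14 + 49 - 7)/9))/76 + 52*(-37 + 62) = (37 + (⅓ - 2*√7/9))*(1/76) + 52*25 = (37 + (⅓ - 2*√7/9))*(1/76) + 1300 = (112/3 - 2*√7/9)*(1/76) + 1300 = (28/57 - √7/342) + 1300 = 74128/57 - √7/342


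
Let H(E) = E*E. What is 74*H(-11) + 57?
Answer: 9011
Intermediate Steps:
H(E) = E**2
74*H(-11) + 57 = 74*(-11)**2 + 57 = 74*121 + 57 = 8954 + 57 = 9011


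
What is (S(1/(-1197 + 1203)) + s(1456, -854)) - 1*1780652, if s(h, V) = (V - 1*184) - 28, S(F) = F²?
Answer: -64141847/36 ≈ -1.7817e+6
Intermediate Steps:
s(h, V) = -212 + V (s(h, V) = (V - 184) - 28 = (-184 + V) - 28 = -212 + V)
(S(1/(-1197 + 1203)) + s(1456, -854)) - 1*1780652 = ((1/(-1197 + 1203))² + (-212 - 854)) - 1*1780652 = ((1/6)² - 1066) - 1780652 = ((⅙)² - 1066) - 1780652 = (1/36 - 1066) - 1780652 = -38375/36 - 1780652 = -64141847/36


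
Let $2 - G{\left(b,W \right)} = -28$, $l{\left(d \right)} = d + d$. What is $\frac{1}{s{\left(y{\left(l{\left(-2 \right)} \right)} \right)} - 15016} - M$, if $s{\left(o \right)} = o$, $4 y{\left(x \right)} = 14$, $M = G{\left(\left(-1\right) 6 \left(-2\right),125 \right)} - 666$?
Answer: $\frac{19095898}{30025} \approx 636.0$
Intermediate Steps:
$l{\left(d \right)} = 2 d$
$G{\left(b,W \right)} = 30$ ($G{\left(b,W \right)} = 2 - -28 = 2 + 28 = 30$)
$M = -636$ ($M = 30 - 666 = -636$)
$y{\left(x \right)} = \frac{7}{2}$ ($y{\left(x \right)} = \frac{1}{4} \cdot 14 = \frac{7}{2}$)
$\frac{1}{s{\left(y{\left(l{\left(-2 \right)} \right)} \right)} - 15016} - M = \frac{1}{\frac{7}{2} - 15016} - -636 = \frac{1}{- \frac{30025}{2}} + 636 = - \frac{2}{30025} + 636 = \frac{19095898}{30025}$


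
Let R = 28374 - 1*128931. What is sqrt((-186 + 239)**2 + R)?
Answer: 2*I*sqrt(24437) ≈ 312.65*I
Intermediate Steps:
R = -100557 (R = 28374 - 128931 = -100557)
sqrt((-186 + 239)**2 + R) = sqrt((-186 + 239)**2 - 100557) = sqrt(53**2 - 100557) = sqrt(2809 - 100557) = sqrt(-97748) = 2*I*sqrt(24437)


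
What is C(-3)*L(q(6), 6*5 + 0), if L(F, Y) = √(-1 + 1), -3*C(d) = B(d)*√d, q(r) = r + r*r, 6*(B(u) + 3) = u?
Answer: 0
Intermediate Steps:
B(u) = -3 + u/6
q(r) = r + r²
C(d) = -√d*(-3 + d/6)/3 (C(d) = -(-3 + d/6)*√d/3 = -√d*(-3 + d/6)/3)
L(F, Y) = 0 (L(F, Y) = √0 = 0)
C(-3)*L(q(6), 6*5 + 0) = (√(-3)*(18 - 1*(-3))/18)*0 = ((I*√3)*(18 + 3)/18)*0 = ((1/18)*(I*√3)*21)*0 = (7*I*√3/6)*0 = 0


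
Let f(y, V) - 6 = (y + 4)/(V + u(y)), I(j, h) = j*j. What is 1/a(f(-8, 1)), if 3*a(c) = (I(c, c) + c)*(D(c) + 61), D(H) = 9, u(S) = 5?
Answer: 27/21280 ≈ 0.0012688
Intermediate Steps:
I(j, h) = j²
f(y, V) = 6 + (4 + y)/(5 + V) (f(y, V) = 6 + (y + 4)/(V + 5) = 6 + (4 + y)/(5 + V))
a(c) = 70*c/3 + 70*c²/3 (a(c) = ((c² + c)*(9 + 61))/3 = ((c + c²)*70)/3 = (70*c + 70*c²)/3 = 70*c/3 + 70*c²/3)
1/a(f(-8, 1)) = 1/(70*((34 - 8 + 6*1)/(5 + 1))*(1 + (34 - 8 + 6*1)/(5 + 1))/3) = 1/(70*((34 - 8 + 6)/6)*(1 + (34 - 8 + 6)/6)/3) = 1/(70*((⅙)*32)*(1 + (⅙)*32)/3) = 1/((70/3)*(16/3)*(1 + 16/3)) = 1/((70/3)*(16/3)*(19/3)) = 1/(21280/27) = 27/21280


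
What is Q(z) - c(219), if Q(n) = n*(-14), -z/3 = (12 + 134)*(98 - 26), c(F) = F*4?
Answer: 440628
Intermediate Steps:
c(F) = 4*F
z = -31536 (z = -3*(12 + 134)*(98 - 26) = -438*72 = -3*10512 = -31536)
Q(n) = -14*n
Q(z) - c(219) = -14*(-31536) - 4*219 = 441504 - 1*876 = 441504 - 876 = 440628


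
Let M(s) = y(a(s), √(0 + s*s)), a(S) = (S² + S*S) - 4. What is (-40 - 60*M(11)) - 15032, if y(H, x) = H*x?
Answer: -172152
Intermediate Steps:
a(S) = -4 + 2*S² (a(S) = (S² + S²) - 4 = 2*S² - 4 = -4 + 2*S²)
M(s) = √(s²)*(-4 + 2*s²) (M(s) = (-4 + 2*s²)*√(0 + s*s) = (-4 + 2*s²)*√(0 + s²) = (-4 + 2*s²)*√(s²) = √(s²)*(-4 + 2*s²))
(-40 - 60*M(11)) - 15032 = (-40 - 120*√(11²)*(-2 + 11²)) - 15032 = (-40 - 120*√121*(-2 + 121)) - 15032 = (-40 - 120*11*119) - 15032 = (-40 - 60*2618) - 15032 = (-40 - 157080) - 15032 = -157120 - 15032 = -172152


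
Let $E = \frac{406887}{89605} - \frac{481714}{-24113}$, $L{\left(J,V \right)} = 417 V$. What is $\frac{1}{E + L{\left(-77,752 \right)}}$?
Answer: $\frac{2160645365}{677596791387361} \approx 3.1887 \cdot 10^{-6}$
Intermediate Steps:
$E = \frac{52975249201}{2160645365}$ ($E = 406887 \cdot \frac{1}{89605} - - \frac{481714}{24113} = \frac{406887}{89605} + \frac{481714}{24113} = \frac{52975249201}{2160645365} \approx 24.518$)
$\frac{1}{E + L{\left(-77,752 \right)}} = \frac{1}{\frac{52975249201}{2160645365} + 417 \cdot 752} = \frac{1}{\frac{52975249201}{2160645365} + 313584} = \frac{1}{\frac{677596791387361}{2160645365}} = \frac{2160645365}{677596791387361}$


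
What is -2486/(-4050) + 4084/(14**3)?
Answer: 2920223/1389150 ≈ 2.1022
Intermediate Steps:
-2486/(-4050) + 4084/(14**3) = -2486*(-1/4050) + 4084/2744 = 1243/2025 + 4084*(1/2744) = 1243/2025 + 1021/686 = 2920223/1389150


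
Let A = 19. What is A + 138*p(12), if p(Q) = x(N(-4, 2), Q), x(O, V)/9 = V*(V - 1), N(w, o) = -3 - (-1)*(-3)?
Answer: 163963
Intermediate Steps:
N(w, o) = -6 (N(w, o) = -3 - 1*3 = -3 - 3 = -6)
x(O, V) = 9*V*(-1 + V) (x(O, V) = 9*(V*(V - 1)) = 9*(V*(-1 + V)) = 9*V*(-1 + V))
p(Q) = 9*Q*(-1 + Q)
A + 138*p(12) = 19 + 138*(9*12*(-1 + 12)) = 19 + 138*(9*12*11) = 19 + 138*1188 = 19 + 163944 = 163963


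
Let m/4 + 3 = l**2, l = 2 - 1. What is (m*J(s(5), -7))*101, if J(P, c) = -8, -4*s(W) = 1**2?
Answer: 6464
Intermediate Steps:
s(W) = -1/4 (s(W) = -1/4*1**2 = -1/4*1 = -1/4)
l = 1
m = -8 (m = -12 + 4*1**2 = -12 + 4*1 = -12 + 4 = -8)
(m*J(s(5), -7))*101 = -8*(-8)*101 = 64*101 = 6464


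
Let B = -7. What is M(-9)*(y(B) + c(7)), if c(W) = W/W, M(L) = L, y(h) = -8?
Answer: 63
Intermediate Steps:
c(W) = 1
M(-9)*(y(B) + c(7)) = -9*(-8 + 1) = -9*(-7) = 63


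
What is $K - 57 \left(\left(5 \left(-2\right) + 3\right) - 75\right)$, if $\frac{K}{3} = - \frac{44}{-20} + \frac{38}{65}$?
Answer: $\frac{304353}{65} \approx 4682.4$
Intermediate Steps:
$K = \frac{543}{65}$ ($K = 3 \left(- \frac{44}{-20} + \frac{38}{65}\right) = 3 \left(\left(-44\right) \left(- \frac{1}{20}\right) + 38 \cdot \frac{1}{65}\right) = 3 \left(\frac{11}{5} + \frac{38}{65}\right) = 3 \cdot \frac{181}{65} = \frac{543}{65} \approx 8.3539$)
$K - 57 \left(\left(5 \left(-2\right) + 3\right) - 75\right) = \frac{543}{65} - 57 \left(\left(5 \left(-2\right) + 3\right) - 75\right) = \frac{543}{65} - 57 \left(\left(-10 + 3\right) - 75\right) = \frac{543}{65} - 57 \left(-7 - 75\right) = \frac{543}{65} - -4674 = \frac{543}{65} + 4674 = \frac{304353}{65}$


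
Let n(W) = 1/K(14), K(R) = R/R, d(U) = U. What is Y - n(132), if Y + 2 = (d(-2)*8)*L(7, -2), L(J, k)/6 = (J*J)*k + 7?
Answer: 8733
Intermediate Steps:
L(J, k) = 42 + 6*k*J² (L(J, k) = 6*((J*J)*k + 7) = 6*(J²*k + 7) = 6*(k*J² + 7) = 6*(7 + k*J²) = 42 + 6*k*J²)
K(R) = 1
Y = 8734 (Y = -2 + (-2*8)*(42 + 6*(-2)*7²) = -2 - 16*(42 + 6*(-2)*49) = -2 - 16*(42 - 588) = -2 - 16*(-546) = -2 + 8736 = 8734)
n(W) = 1 (n(W) = 1/1 = 1)
Y - n(132) = 8734 - 1*1 = 8734 - 1 = 8733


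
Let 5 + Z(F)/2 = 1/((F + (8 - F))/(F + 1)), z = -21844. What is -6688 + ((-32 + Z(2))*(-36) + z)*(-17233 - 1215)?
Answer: 375576144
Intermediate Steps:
Z(F) = -39/4 + F/4 (Z(F) = -10 + 2/(((F + (8 - F))/(F + 1))) = -10 + 2/((8/(1 + F))) = -10 + 2*(⅛ + F/8) = -10 + (¼ + F/4) = -39/4 + F/4)
-6688 + ((-32 + Z(2))*(-36) + z)*(-17233 - 1215) = -6688 + ((-32 + (-39/4 + (¼)*2))*(-36) - 21844)*(-17233 - 1215) = -6688 + ((-32 + (-39/4 + ½))*(-36) - 21844)*(-18448) = -6688 + ((-32 - 37/4)*(-36) - 21844)*(-18448) = -6688 + (-165/4*(-36) - 21844)*(-18448) = -6688 + (1485 - 21844)*(-18448) = -6688 - 20359*(-18448) = -6688 + 375582832 = 375576144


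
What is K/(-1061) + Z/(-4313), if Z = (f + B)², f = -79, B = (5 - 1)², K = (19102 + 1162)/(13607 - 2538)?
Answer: -46700164153/50652773417 ≈ -0.92197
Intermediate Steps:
K = 20264/11069 ≈ 1.8307
B = 16 (B = 4² = 16)
Z = 3969 (Z = (-79 + 16)² = (-63)² = 3969)
K/(-1061) + Z/(-4313) = (20264/11069)/(-1061) + 3969/(-4313) = (20264/11069)*(-1/1061) + 3969*(-1/4313) = -20264/11744209 - 3969/4313 = -46700164153/50652773417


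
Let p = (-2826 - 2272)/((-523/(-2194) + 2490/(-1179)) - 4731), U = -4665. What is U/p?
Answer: -6345772105565/1465236572 ≈ -4330.9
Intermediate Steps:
p = 4395709716/4080882383 (p = -5098/((-523*(-1/2194) + 2490*(-1/1179)) - 4731) = -5098/((523/2194 - 830/393) - 4731) = -5098/(-1615481/862242 - 4731) = -5098/(-4080882383/862242) = -5098*(-862242/4080882383) = 4395709716/4080882383 ≈ 1.0771)
U/p = -4665/4395709716/4080882383 = -4665*4080882383/4395709716 = -6345772105565/1465236572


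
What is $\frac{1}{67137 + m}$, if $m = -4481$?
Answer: $\frac{1}{62656} \approx 1.596 \cdot 10^{-5}$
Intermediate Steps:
$\frac{1}{67137 + m} = \frac{1}{67137 - 4481} = \frac{1}{62656}$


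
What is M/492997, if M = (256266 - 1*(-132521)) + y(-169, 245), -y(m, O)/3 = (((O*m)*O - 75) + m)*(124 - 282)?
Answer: -4808089519/492997 ≈ -9752.8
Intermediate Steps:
y(m, O) = -35550 + 474*m + 474*m*O² (y(m, O) = -3*(((O*m)*O - 75) + m)*(124 - 282) = -3*((m*O² - 75) + m)*(-158) = -3*((-75 + m*O²) + m)*(-158) = -3*(-75 + m + m*O²)*(-158) = -3*(11850 - 158*m - 158*m*O²) = -35550 + 474*m + 474*m*O²)
M = -4808089519 (M = (256266 - 1*(-132521)) + (-35550 + 474*(-169) + 474*(-169)*245²) = (256266 + 132521) + (-35550 - 80106 + 474*(-169)*60025) = 388787 + (-35550 - 80106 - 4808362650) = 388787 - 4808478306 = -4808089519)
M/492997 = -4808089519/492997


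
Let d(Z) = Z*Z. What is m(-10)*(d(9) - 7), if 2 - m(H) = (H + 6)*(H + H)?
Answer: -5772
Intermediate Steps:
m(H) = 2 - 2*H*(6 + H) (m(H) = 2 - (H + 6)*(H + H) = 2 - (6 + H)*2*H = 2 - 2*H*(6 + H))
d(Z) = Z²
m(-10)*(d(9) - 7) = (2 - 12*(-10) - 2*(-10)²)*(9² - 7) = (2 + 120 - 2*100)*(81 - 7) = (2 + 120 - 200)*74 = -78*74 = -5772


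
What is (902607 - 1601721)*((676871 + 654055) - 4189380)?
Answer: 1998385209756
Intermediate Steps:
(902607 - 1601721)*((676871 + 654055) - 4189380) = -699114*(1330926 - 4189380) = -699114*(-2858454) = 1998385209756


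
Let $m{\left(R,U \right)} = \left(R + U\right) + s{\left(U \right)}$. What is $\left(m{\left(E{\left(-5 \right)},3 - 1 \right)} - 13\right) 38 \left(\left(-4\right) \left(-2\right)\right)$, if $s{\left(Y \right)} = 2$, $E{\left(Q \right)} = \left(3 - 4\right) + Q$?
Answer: $-4560$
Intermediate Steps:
$E{\left(Q \right)} = -1 + Q$
$m{\left(R,U \right)} = 2 + R + U$ ($m{\left(R,U \right)} = \left(R + U\right) + 2 = 2 + R + U$)
$\left(m{\left(E{\left(-5 \right)},3 - 1 \right)} - 13\right) 38 \left(\left(-4\right) \left(-2\right)\right) = \left(\left(2 - 6 + \left(3 - 1\right)\right) - 13\right) 38 \left(\left(-4\right) \left(-2\right)\right) = \left(\left(2 - 6 + \left(3 - 1\right)\right) - 13\right) 38 \cdot 8 = \left(\left(2 - 6 + 2\right) - 13\right) 38 \cdot 8 = \left(-2 - 13\right) 38 \cdot 8 = \left(-15\right) 38 \cdot 8 = \left(-570\right) 8 = -4560$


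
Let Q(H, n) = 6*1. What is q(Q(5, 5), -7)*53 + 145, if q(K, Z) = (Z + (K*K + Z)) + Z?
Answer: 940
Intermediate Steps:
Q(H, n) = 6
q(K, Z) = K² + 3*Z (q(K, Z) = (Z + (K² + Z)) + Z = (Z + (Z + K²)) + Z = (K² + 2*Z) + Z = K² + 3*Z)
q(Q(5, 5), -7)*53 + 145 = (6² + 3*(-7))*53 + 145 = (36 - 21)*53 + 145 = 15*53 + 145 = 795 + 145 = 940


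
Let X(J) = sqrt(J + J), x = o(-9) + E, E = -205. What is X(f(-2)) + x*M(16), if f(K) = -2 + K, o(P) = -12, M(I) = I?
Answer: -3472 + 2*I*sqrt(2) ≈ -3472.0 + 2.8284*I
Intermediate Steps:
x = -217 (x = -12 - 205 = -217)
X(J) = sqrt(2)*sqrt(J) (X(J) = sqrt(2*J) = sqrt(2)*sqrt(J))
X(f(-2)) + x*M(16) = sqrt(2)*sqrt(-2 - 2) - 217*16 = sqrt(2)*sqrt(-4) - 3472 = sqrt(2)*(2*I) - 3472 = 2*I*sqrt(2) - 3472 = -3472 + 2*I*sqrt(2)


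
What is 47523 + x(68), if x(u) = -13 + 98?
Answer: 47608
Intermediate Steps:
x(u) = 85
47523 + x(68) = 47523 + 85 = 47608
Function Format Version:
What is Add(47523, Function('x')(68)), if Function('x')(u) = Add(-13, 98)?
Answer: 47608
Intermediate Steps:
Function('x')(u) = 85
Add(47523, Function('x')(68)) = Add(47523, 85) = 47608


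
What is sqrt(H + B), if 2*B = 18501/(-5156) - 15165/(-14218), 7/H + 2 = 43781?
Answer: 5*I*sqrt(129847230794097540990870)/1604675641116 ≈ 1.1228*I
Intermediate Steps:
H = 7/43779 (H = 7/(-2 + 43781) = 7/43779 ≈ 0.00015989)
B = -92428239/73308008 (B = (18501/(-5156) - 15165/(-14218))/2 = (18501*(-1/5156) - 15165*(-1/14218))/2 = (-18501/5156 + 15165/14218)/2 = (1/2)*(-92428239/36654004) = -92428239/73308008 ≈ -1.2608)
sqrt(H + B) = sqrt(7/43779 - 92428239/73308008) = sqrt(-4045902719125/3209351282232) = 5*I*sqrt(129847230794097540990870)/1604675641116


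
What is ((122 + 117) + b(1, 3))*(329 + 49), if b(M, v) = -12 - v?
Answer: 84672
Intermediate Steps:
((122 + 117) + b(1, 3))*(329 + 49) = ((122 + 117) + (-12 - 1*3))*(329 + 49) = (239 + (-12 - 3))*378 = (239 - 15)*378 = 224*378 = 84672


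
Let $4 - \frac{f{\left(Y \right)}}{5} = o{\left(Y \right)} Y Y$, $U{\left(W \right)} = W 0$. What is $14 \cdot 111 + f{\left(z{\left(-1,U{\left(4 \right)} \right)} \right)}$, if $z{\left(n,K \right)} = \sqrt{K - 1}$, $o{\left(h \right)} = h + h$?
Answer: $1574 + 10 i \approx 1574.0 + 10.0 i$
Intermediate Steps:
$o{\left(h \right)} = 2 h$
$U{\left(W \right)} = 0$
$z{\left(n,K \right)} = \sqrt{-1 + K}$
$f{\left(Y \right)} = 20 - 10 Y^{3}$ ($f{\left(Y \right)} = 20 - 5 \cdot 2 Y Y Y = 20 - 5 \cdot 2 Y^{2} Y = 20 - 5 \cdot 2 Y^{3} = 20 - 10 Y^{3}$)
$14 \cdot 111 + f{\left(z{\left(-1,U{\left(4 \right)} \right)} \right)} = 14 \cdot 111 + \left(20 - 10 \left(\sqrt{-1 + 0}\right)^{3}\right) = 1554 + \left(20 - 10 \left(\sqrt{-1}\right)^{3}\right) = 1554 + \left(20 - 10 i^{3}\right) = 1554 + \left(20 - 10 \left(- i\right)\right) = 1554 + \left(20 + 10 i\right) = 1574 + 10 i$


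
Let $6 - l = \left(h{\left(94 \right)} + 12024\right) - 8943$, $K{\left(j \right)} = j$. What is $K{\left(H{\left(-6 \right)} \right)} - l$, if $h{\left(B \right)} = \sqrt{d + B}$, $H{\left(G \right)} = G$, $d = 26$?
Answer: $3069 + 2 \sqrt{30} \approx 3080.0$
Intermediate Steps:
$h{\left(B \right)} = \sqrt{26 + B}$
$l = -3075 - 2 \sqrt{30}$ ($l = 6 - \left(\left(\sqrt{26 + 94} + 12024\right) - 8943\right) = 6 - \left(\left(\sqrt{120} + 12024\right) - 8943\right) = 6 - \left(\left(2 \sqrt{30} + 12024\right) - 8943\right) = 6 - \left(\left(12024 + 2 \sqrt{30}\right) - 8943\right) = 6 - \left(3081 + 2 \sqrt{30}\right) = -3075 - 2 \sqrt{30} \approx -3086.0$)
$K{\left(H{\left(-6 \right)} \right)} - l = -6 - \left(-3075 - 2 \sqrt{30}\right) = -6 + \left(3075 + 2 \sqrt{30}\right) = 3069 + 2 \sqrt{30}$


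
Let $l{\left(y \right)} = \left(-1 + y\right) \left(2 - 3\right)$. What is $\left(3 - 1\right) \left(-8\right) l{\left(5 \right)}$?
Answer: $64$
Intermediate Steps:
$l{\left(y \right)} = 1 - y$ ($l{\left(y \right)} = \left(-1 + y\right) \left(-1\right) = 1 - y$)
$\left(3 - 1\right) \left(-8\right) l{\left(5 \right)} = \left(3 - 1\right) \left(-8\right) \left(1 - 5\right) = 2 \left(-8\right) \left(-4\right) = \left(-16\right) \left(-4\right) = 64$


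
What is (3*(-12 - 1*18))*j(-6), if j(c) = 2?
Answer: -180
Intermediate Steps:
(3*(-12 - 1*18))*j(-6) = (3*(-12 - 1*18))*2 = (3*(-12 - 18))*2 = (3*(-30))*2 = -90*2 = -180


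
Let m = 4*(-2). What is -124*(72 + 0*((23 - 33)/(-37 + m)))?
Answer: -8928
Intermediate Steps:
m = -8
-124*(72 + 0*((23 - 33)/(-37 + m))) = -124*(72 + 0*((23 - 33)/(-37 - 8))) = -124*(72 + 0*(-10/(-45))) = -124*(72 + 0*(-10*(-1/45))) = -124*(72 + 0*(2/9)) = -124*(72 + 0) = -124*72 = -8928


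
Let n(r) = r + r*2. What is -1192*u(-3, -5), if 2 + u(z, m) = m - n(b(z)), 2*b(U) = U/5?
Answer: 36356/5 ≈ 7271.2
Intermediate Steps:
b(U) = U/10 (b(U) = (U/5)/2 = U/10)
n(r) = 3*r (n(r) = r + 2*r = 3*r)
u(z, m) = -2 + m - 3*z/10 (u(z, m) = -2 + (m - 3*z/10) = -2 + m - 3*z/10)
-1192*u(-3, -5) = -1192*(-2 - 5 - 3/10*(-3)) = -1192*(-2 - 5 + 9/10) = -1192*(-61/10) = 36356/5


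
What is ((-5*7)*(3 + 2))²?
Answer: 30625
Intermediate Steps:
((-5*7)*(3 + 2))² = (-35*5)² = (-175)² = 30625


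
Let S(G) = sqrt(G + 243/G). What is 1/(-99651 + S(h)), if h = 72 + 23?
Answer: -9466845/943380561827 - 2*sqrt(220115)/943380561827 ≈ -1.0036e-5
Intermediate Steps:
h = 95
1/(-99651 + S(h)) = 1/(-99651 + sqrt(95 + 243/95)) = 1/(-99651 + sqrt(9268/95)) = 1/(-99651 + 2*sqrt(220115)/95)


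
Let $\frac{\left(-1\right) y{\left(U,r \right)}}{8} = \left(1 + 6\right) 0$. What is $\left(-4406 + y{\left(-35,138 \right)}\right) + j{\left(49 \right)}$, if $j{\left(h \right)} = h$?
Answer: $-4357$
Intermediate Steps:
$y{\left(U,r \right)} = 0$ ($y{\left(U,r \right)} = - 8 \left(1 + 6\right) 0 = - 8 \cdot 7 \cdot 0 = \left(-8\right) 0 = 0$)
$\left(-4406 + y{\left(-35,138 \right)}\right) + j{\left(49 \right)} = \left(-4406 + 0\right) + 49 = -4406 + 49 = -4357$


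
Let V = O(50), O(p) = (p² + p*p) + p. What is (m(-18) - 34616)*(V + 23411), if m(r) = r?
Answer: -985718274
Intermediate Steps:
O(p) = p + 2*p² (O(p) = (p² + p²) + p = 2*p² + p = p + 2*p²)
V = 5050 (V = 50*(1 + 2*50) = 50*(1 + 100) = 50*101 = 5050)
(m(-18) - 34616)*(V + 23411) = (-18 - 34616)*(5050 + 23411) = -34634*28461 = -985718274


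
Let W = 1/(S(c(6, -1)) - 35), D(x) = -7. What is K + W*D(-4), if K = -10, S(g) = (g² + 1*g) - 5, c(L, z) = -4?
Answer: -39/4 ≈ -9.7500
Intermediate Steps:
S(g) = -5 + g + g² (S(g) = (g² + g) - 5 = (g + g²) - 5 = -5 + g + g²)
W = -1/28 (W = 1/((-5 - 4 + (-4)²) - 35) = 1/((-5 - 4 + 16) - 35) = 1/(7 - 35) = 1/(-28) = -1/28 ≈ -0.035714)
K + W*D(-4) = -10 - 1/28*(-7) = -10 + ¼ = -39/4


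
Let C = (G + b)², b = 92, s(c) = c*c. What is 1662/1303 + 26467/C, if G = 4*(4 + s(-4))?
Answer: 83655109/38547952 ≈ 2.1702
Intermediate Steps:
s(c) = c²
G = 80 (G = 4*(4 + (-4)²) = 4*(4 + 16) = 4*20 = 80)
C = 29584 (C = (80 + 92)² = 172² = 29584)
1662/1303 + 26467/C = 1662/1303 + 26467/29584 = 83655109/38547952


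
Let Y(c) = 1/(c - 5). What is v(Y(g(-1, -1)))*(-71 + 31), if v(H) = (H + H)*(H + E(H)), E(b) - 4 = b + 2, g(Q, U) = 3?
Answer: 200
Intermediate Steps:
E(b) = 6 + b (E(b) = 4 + (b + 2) = 4 + (2 + b) = 6 + b)
Y(c) = 1/(-5 + c)
v(H) = 2*H*(6 + 2*H) (v(H) = (H + H)*(H + (6 + H)) = (2*H)*(6 + 2*H) = 2*H*(6 + 2*H))
v(Y(g(-1, -1)))*(-71 + 31) = (4*(3 + 1/(-5 + 3))/(-5 + 3))*(-71 + 31) = (4*(3 + 1/(-2))/(-2))*(-40) = (4*(-½)*(3 - ½))*(-40) = (4*(-½)*(5/2))*(-40) = -5*(-40) = 200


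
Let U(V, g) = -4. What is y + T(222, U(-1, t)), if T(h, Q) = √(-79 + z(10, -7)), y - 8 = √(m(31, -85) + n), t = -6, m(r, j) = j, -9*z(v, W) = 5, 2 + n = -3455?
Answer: 8 + I*√3542 + 2*I*√179/3 ≈ 8.0 + 68.434*I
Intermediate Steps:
n = -3457 (n = -2 - 3455 = -3457)
z(v, W) = -5/9 (z(v, W) = -⅑*5 = -5/9)
y = 8 + I*√3542 (y = 8 + √(-85 - 3457) = 8 + √(-3542) = 8 + I*√3542 ≈ 8.0 + 59.515*I)
T(h, Q) = 2*I*√179/3 (T(h, Q) = √(-79 - 5/9) = √(-716/9) = 2*I*√179/3)
y + T(222, U(-1, t)) = (8 + I*√3542) + 2*I*√179/3 = 8 + I*√3542 + 2*I*√179/3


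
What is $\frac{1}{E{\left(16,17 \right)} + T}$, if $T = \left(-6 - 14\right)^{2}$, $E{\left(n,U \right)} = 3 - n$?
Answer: $\frac{1}{387} \approx 0.002584$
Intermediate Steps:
$T = 400$ ($T = \left(-20\right)^{2} = 400$)
$\frac{1}{E{\left(16,17 \right)} + T} = \frac{1}{\left(3 - 16\right) + 400} = \frac{1}{-13 + 400} = \frac{1}{387}$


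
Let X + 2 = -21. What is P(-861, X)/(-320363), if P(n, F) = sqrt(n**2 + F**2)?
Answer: -5*sqrt(29674)/320363 ≈ -0.0026885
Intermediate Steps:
X = -23 (X = -2 - 21 = -23)
P(n, F) = sqrt(F**2 + n**2)
P(-861, X)/(-320363) = sqrt((-23)**2 + (-861)**2)/(-320363) = sqrt(529 + 741321)*(-1/320363) = sqrt(741850)*(-1/320363) = (5*sqrt(29674))*(-1/320363) = -5*sqrt(29674)/320363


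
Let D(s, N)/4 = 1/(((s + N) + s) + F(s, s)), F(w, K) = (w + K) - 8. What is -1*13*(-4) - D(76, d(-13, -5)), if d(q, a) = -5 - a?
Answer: 3847/74 ≈ 51.987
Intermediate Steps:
F(w, K) = -8 + K + w (F(w, K) = (K + w) - 8 = -8 + K + w)
D(s, N) = 4/(-8 + N + 4*s) (D(s, N) = 4/(((s + N) + s) + (-8 + s + s)) = 4/(((N + s) + s) + (-8 + 2*s)) = 4/((N + 2*s) + (-8 + 2*s)) = 4/(-8 + N + 4*s))
-1*13*(-4) - D(76, d(-13, -5)) = -1*13*(-4) - 4/(-8 + (-5 - 1*(-5)) + 4*76) = -13*(-4) - 4/(-8 + (-5 + 5) + 304) = 52 - 4/(-8 + 0 + 304) = 52 - 4/296 = 52 - 1*1/74 = 52 - 1/74 = 3847/74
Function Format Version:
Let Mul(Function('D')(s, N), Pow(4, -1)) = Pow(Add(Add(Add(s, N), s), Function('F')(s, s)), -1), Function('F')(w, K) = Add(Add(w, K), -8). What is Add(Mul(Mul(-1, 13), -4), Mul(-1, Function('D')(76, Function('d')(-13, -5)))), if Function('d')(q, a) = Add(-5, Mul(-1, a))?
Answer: Rational(3847, 74) ≈ 51.987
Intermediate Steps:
Function('F')(w, K) = Add(-8, K, w) (Function('F')(w, K) = Add(Add(K, w), -8) = Add(-8, K, w))
Function('D')(s, N) = Mul(4, Pow(Add(-8, N, Mul(4, s)), -1)) (Function('D')(s, N) = Mul(4, Pow(Add(Add(Add(s, N), s), Add(-8, s, s)), -1)) = Mul(4, Pow(Add(Add(Add(N, s), s), Add(-8, Mul(2, s))), -1)) = Mul(4, Pow(Add(Add(N, Mul(2, s)), Add(-8, Mul(2, s))), -1)) = Mul(4, Pow(Add(-8, N, Mul(4, s)), -1)))
Add(Mul(Mul(-1, 13), -4), Mul(-1, Function('D')(76, Function('d')(-13, -5)))) = Add(Mul(Mul(-1, 13), -4), Mul(-1, Mul(4, Pow(Add(-8, Add(-5, Mul(-1, -5)), Mul(4, 76)), -1)))) = Add(Mul(-13, -4), Mul(-1, Mul(4, Pow(Add(-8, Add(-5, 5), 304), -1)))) = Add(52, Mul(-1, Mul(4, Pow(Add(-8, 0, 304), -1)))) = Add(52, Mul(-1, Mul(4, Pow(296, -1)))) = Add(52, Mul(-1, Mul(4, Rational(1, 296)))) = Add(52, Mul(-1, Rational(1, 74))) = Add(52, Rational(-1, 74)) = Rational(3847, 74)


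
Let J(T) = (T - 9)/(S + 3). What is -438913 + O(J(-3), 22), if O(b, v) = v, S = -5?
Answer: -438891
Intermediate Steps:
J(T) = 9/2 - T/2 (J(T) = (T - 9)/(-5 + 3) = (-9 + T)/(-2) = (-9 + T)*(-½) = 9/2 - T/2)
-438913 + O(J(-3), 22) = -438913 + 22 = -438891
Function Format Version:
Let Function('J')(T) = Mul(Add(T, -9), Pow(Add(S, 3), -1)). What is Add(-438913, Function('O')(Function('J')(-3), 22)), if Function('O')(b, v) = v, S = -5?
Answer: -438891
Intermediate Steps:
Function('J')(T) = Add(Rational(9, 2), Mul(Rational(-1, 2), T)) (Function('J')(T) = Mul(Add(T, -9), Pow(Add(-5, 3), -1)) = Mul(Add(-9, T), Pow(-2, -1)) = Mul(Add(-9, T), Rational(-1, 2)) = Add(Rational(9, 2), Mul(Rational(-1, 2), T)))
Add(-438913, Function('O')(Function('J')(-3), 22)) = Add(-438913, 22) = -438891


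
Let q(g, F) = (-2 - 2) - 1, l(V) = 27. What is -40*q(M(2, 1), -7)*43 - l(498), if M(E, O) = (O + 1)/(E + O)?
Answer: 8573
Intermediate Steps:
M(E, O) = (1 + O)/(E + O)
q(g, F) = -5 (q(g, F) = -4 - 1 = -5)
-40*q(M(2, 1), -7)*43 - l(498) = -40*(-5)*43 - 1*27 = 200*43 - 27 = 8600 - 27 = 8573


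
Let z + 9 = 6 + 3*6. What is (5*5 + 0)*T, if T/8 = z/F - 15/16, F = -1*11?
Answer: -10125/22 ≈ -460.23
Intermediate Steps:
F = -11
z = 15 (z = -9 + (6 + 3*6) = -9 + (6 + 18) = -9 + 24 = 15)
T = -405/22 (T = 8*(15/(-11) - 15/16) = 8*(15*(-1/11) - 15*1/16) = 8*(-15/11 - 15/16) = 8*(-405/176) = -405/22 ≈ -18.409)
(5*5 + 0)*T = (5*5 + 0)*(-405/22) = (25 + 0)*(-405/22) = 25*(-405/22) = -10125/22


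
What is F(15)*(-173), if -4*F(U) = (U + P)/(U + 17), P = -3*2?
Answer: 1557/128 ≈ 12.164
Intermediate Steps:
P = -6
F(U) = -(-6 + U)/(4*(17 + U)) (F(U) = -(U - 6)/(4*(U + 17)) = -(-6 + U)/(4*(17 + U)))
F(15)*(-173) = ((6 - 1*15)/(4*(17 + 15)))*(-173) = ((¼)*(6 - 15)/32)*(-173) = ((¼)*(1/32)*(-9))*(-173) = -9/128*(-173) = 1557/128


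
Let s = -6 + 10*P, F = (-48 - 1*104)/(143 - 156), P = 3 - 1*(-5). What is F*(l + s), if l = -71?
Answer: 456/13 ≈ 35.077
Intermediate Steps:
P = 8 (P = 3 + 5 = 8)
F = 152/13 (F = (-48 - 104)/(-13) = -152*(-1/13) = 152/13 ≈ 11.692)
s = 74 (s = -6 + 10*8 = -6 + 80 = 74)
F*(l + s) = 152*(-71 + 74)/13 = (152/13)*3 = 456/13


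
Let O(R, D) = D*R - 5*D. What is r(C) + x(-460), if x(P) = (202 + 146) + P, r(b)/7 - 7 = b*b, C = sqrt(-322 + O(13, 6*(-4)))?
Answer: -3661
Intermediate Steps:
O(R, D) = -5*D + D*R
C = I*sqrt(514) (C = sqrt(-322 + (6*(-4))*(-5 + 13)) = sqrt(-322 - 24*8) = sqrt(-322 - 192) = sqrt(-514) = I*sqrt(514) ≈ 22.672*I)
r(b) = 49 + 7*b**2 (r(b) = 49 + 7*(b*b) = 49 + 7*b**2)
x(P) = 348 + P
r(C) + x(-460) = (49 + 7*(I*sqrt(514))**2) + (348 - 460) = (49 + 7*(-514)) - 112 = (49 - 3598) - 112 = -3549 - 112 = -3661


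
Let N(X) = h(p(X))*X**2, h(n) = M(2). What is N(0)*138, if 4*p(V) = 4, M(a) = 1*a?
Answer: 0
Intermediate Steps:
M(a) = a
p(V) = 1 (p(V) = (1/4)*4 = 1)
h(n) = 2
N(X) = 2*X**2
N(0)*138 = (2*0**2)*138 = (2*0)*138 = 0*138 = 0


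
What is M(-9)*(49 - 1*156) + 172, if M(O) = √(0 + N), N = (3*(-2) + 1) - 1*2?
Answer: 172 - 107*I*√7 ≈ 172.0 - 283.1*I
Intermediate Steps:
N = -7 (N = (-6 + 1) - 2 = -5 - 2 = -7)
M(O) = I*√7 (M(O) = √(0 - 7) = √(-7) = I*√7)
M(-9)*(49 - 1*156) + 172 = (I*√7)*(49 - 1*156) + 172 = (I*√7)*(49 - 156) + 172 = (I*√7)*(-107) + 172 = -107*I*√7 + 172 = 172 - 107*I*√7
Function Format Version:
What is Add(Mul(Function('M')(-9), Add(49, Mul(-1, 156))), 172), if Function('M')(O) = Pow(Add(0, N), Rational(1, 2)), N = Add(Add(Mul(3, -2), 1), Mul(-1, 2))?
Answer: Add(172, Mul(-107, I, Pow(7, Rational(1, 2)))) ≈ Add(172.00, Mul(-283.10, I))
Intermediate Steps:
N = -7 (N = Add(Add(-6, 1), -2) = Add(-5, -2) = -7)
Function('M')(O) = Mul(I, Pow(7, Rational(1, 2))) (Function('M')(O) = Pow(Add(0, -7), Rational(1, 2)) = Pow(-7, Rational(1, 2)) = Mul(I, Pow(7, Rational(1, 2))))
Add(Mul(Function('M')(-9), Add(49, Mul(-1, 156))), 172) = Add(Mul(Mul(I, Pow(7, Rational(1, 2))), Add(49, Mul(-1, 156))), 172) = Add(Mul(Mul(I, Pow(7, Rational(1, 2))), Add(49, -156)), 172) = Add(Mul(Mul(I, Pow(7, Rational(1, 2))), -107), 172) = Add(Mul(-107, I, Pow(7, Rational(1, 2))), 172) = Add(172, Mul(-107, I, Pow(7, Rational(1, 2))))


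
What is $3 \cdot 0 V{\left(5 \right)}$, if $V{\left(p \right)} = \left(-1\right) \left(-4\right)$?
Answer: $0$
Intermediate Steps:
$V{\left(p \right)} = 4$
$3 \cdot 0 V{\left(5 \right)} = 3 \cdot 0 \cdot 4 = 0 \cdot 4 = 0$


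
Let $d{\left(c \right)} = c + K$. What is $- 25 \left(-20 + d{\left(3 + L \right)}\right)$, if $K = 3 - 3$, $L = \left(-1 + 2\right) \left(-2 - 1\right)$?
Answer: $500$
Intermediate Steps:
$L = -3$ ($L = 1 \left(-3\right) = -3$)
$K = 0$
$d{\left(c \right)} = c$ ($d{\left(c \right)} = c + 0 = c$)
$- 25 \left(-20 + d{\left(3 + L \right)}\right) = - 25 \left(-20 + \left(3 - 3\right)\right) = - 25 \left(-20 + 0\right) = \left(-25\right) \left(-20\right) = 500$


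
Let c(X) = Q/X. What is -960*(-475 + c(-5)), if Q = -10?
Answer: 454080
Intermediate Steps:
c(X) = -10/X
-960*(-475 + c(-5)) = -960*(-475 - 10/(-5)) = -960*(-475 - 10*(-⅕)) = -960*(-475 + 2) = -960*(-473) = 454080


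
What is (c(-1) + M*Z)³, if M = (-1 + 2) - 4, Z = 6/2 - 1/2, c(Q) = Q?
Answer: -4913/8 ≈ -614.13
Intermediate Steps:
Z = 5/2 (Z = 6*(½) - 1*½ = 3 - ½ = 5/2 ≈ 2.5000)
M = -3 (M = 1 - 4 = -3)
(c(-1) + M*Z)³ = (-1 - 3*5/2)³ = (-1 - 15/2)³ = (-17/2)³ = -4913/8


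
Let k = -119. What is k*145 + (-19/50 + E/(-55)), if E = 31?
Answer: -9490769/550 ≈ -17256.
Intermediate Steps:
k*145 + (-19/50 + E/(-55)) = -119*145 + (-19/50 + 31/(-55)) = -17255 + (-19*1/50 + 31*(-1/55)) = -17255 + (-19/50 - 31/55) = -17255 - 519/550 = -9490769/550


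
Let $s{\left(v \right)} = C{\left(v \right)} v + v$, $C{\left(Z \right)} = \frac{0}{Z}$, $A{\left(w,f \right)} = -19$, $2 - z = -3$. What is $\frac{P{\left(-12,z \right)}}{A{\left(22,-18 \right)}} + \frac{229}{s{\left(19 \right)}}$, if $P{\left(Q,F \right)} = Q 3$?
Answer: $\frac{265}{19} \approx 13.947$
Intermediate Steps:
$z = 5$ ($z = 2 - -3 = 2 + 3 = 5$)
$P{\left(Q,F \right)} = 3 Q$
$C{\left(Z \right)} = 0$
$s{\left(v \right)} = v$ ($s{\left(v \right)} = 0 v + v = 0 + v = v$)
$\frac{P{\left(-12,z \right)}}{A{\left(22,-18 \right)}} + \frac{229}{s{\left(19 \right)}} = \frac{3 \left(-12\right)}{-19} + \frac{229}{19} = \left(-36\right) \left(- \frac{1}{19}\right) + 229 \cdot \frac{1}{19} = \frac{36}{19} + \frac{229}{19} = \frac{265}{19}$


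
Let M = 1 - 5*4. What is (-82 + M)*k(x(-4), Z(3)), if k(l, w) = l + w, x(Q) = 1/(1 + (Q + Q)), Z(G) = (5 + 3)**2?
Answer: -45147/7 ≈ -6449.6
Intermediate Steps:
Z(G) = 64 (Z(G) = 8**2 = 64)
M = -19 (M = 1 - 20 = -19)
x(Q) = 1/(1 + 2*Q)
(-82 + M)*k(x(-4), Z(3)) = (-82 - 19)*(1/(1 + 2*(-4)) + 64) = -101*(1/(1 - 8) + 64) = -101*(1/(-7) + 64) = -101*(-1/7 + 64) = -101*447/7 = -45147/7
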